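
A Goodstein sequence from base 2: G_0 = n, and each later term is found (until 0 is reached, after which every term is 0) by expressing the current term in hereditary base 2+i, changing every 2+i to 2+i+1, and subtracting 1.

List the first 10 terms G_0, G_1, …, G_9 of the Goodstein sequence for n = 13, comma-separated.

i=0: 13 = 2^(2 + 1) + 2^2 + 1 (b=2); 2→3: 3^(3 + 1) + 3^3 + 1 = 109; 109−1 = 108
i=1: 108 = 3^(3 + 1) + 3^3 (b=3); 3→4: 4^(4 + 1) + 4^4 = 1280; 1280−1 = 1279
i=2: 1279 = 4^(4 + 1) + 3·4^3 + 3·4^2 + 3·4 + 3 (b=4); 4→5: 5^(5 + 1) + 3·5^3 + 3·5^2 + 3·5 + 3 = 16093; 16093−1 = 16092
i=3: 16092 = 5^(5 + 1) + 3·5^3 + 3·5^2 + 3·5 + 2 (b=5); 5→6: 6^(6 + 1) + 3·6^3 + 3·6^2 + 3·6 + 2 = 280712; 280712−1 = 280711
i=4: 280711 = 6^(6 + 1) + 3·6^3 + 3·6^2 + 3·6 + 1 (b=6); 6→7: 7^(7 + 1) + 3·7^3 + 3·7^2 + 3·7 + 1 = 5765999; 5765999−1 = 5765998
i=5: 5765998 = 7^(7 + 1) + 3·7^3 + 3·7^2 + 3·7 (b=7); 7→8: 8^(8 + 1) + 3·8^3 + 3·8^2 + 3·8 = 134219480; 134219480−1 = 134219479
i=6: 134219479 = 8^(8 + 1) + 3·8^3 + 3·8^2 + 2·8 + 7 (b=8); 8→9: 9^(9 + 1) + 3·9^3 + 3·9^2 + 2·9 + 7 = 3486786856; 3486786856−1 = 3486786855
i=7: 3486786855 = 9^(9 + 1) + 3·9^3 + 3·9^2 + 2·9 + 6 (b=9); 9→10: 10^(10 + 1) + 3·10^3 + 3·10^2 + 2·10 + 6 = 100000003326; 100000003326−1 = 100000003325
i=8: 100000003325 = 10^(10 + 1) + 3·10^3 + 3·10^2 + 2·10 + 5 (b=10); 10→11: 11^(11 + 1) + 3·11^3 + 3·11^2 + 2·11 + 5 = 3138428381104; 3138428381104−1 = 3138428381103

13, 108, 1279, 16092, 280711, 5765998, 134219479, 3486786855, 100000003325, 3138428381103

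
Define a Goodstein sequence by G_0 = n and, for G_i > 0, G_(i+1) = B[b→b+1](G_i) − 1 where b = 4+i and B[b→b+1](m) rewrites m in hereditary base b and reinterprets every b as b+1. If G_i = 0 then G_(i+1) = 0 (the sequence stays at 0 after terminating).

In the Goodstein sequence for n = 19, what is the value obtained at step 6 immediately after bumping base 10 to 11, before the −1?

base 4: 19 = 4^2 + 3; at 5: 5^2 + 3 = 28; next = 27
base 5: 27 = 5^2 + 2; at 6: 6^2 + 2 = 38; next = 37
base 6: 37 = 6^2 + 1; at 7: 7^2 + 1 = 50; next = 49
base 7: 49 = 7^2; at 8: 8^2 = 64; next = 63
base 8: 63 = 7·8 + 7; at 9: 7·9 + 7 = 70; next = 69
base 9: 69 = 7·9 + 6; at 10: 7·10 + 6 = 76; next = 75

82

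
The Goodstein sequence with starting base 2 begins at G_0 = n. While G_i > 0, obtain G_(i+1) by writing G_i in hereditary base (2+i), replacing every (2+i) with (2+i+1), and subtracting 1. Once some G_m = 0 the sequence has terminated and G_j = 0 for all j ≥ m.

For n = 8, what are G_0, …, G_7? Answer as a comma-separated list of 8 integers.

8 —HB2→ 2^(2 + 1) —bump→ 3^(3 + 1) = 81 —(−1)→ 80
80 —HB3→ 2·3^3 + 2·3^2 + 2·3 + 2 —bump→ 2·4^4 + 2·4^2 + 2·4 + 2 = 554 —(−1)→ 553
553 —HB4→ 2·4^4 + 2·4^2 + 2·4 + 1 —bump→ 2·5^5 + 2·5^2 + 2·5 + 1 = 6311 —(−1)→ 6310
6310 —HB5→ 2·5^5 + 2·5^2 + 2·5 —bump→ 2·6^6 + 2·6^2 + 2·6 = 93396 —(−1)→ 93395
93395 —HB6→ 2·6^6 + 2·6^2 + 6 + 5 —bump→ 2·7^7 + 2·7^2 + 7 + 5 = 1647196 —(−1)→ 1647195
1647195 —HB7→ 2·7^7 + 2·7^2 + 7 + 4 —bump→ 2·8^8 + 2·8^2 + 8 + 4 = 33554572 —(−1)→ 33554571
33554571 —HB8→ 2·8^8 + 2·8^2 + 8 + 3 —bump→ 2·9^9 + 2·9^2 + 9 + 3 = 774841152 —(−1)→ 774841151

8, 80, 553, 6310, 93395, 1647195, 33554571, 774841151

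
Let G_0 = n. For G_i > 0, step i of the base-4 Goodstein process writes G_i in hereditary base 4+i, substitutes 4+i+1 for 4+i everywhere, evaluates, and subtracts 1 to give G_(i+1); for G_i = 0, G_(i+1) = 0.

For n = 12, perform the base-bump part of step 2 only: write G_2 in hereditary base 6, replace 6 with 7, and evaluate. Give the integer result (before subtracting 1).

17

12 —HB4→ 3·4 —bump→ 3·5 = 15 —(−1)→ 14
14 —HB5→ 2·5 + 4 —bump→ 2·6 + 4 = 16 —(−1)→ 15
15 —HB6→ 2·6 + 3 —bump→ 2·7 + 3 = 17 —(−1)→ 16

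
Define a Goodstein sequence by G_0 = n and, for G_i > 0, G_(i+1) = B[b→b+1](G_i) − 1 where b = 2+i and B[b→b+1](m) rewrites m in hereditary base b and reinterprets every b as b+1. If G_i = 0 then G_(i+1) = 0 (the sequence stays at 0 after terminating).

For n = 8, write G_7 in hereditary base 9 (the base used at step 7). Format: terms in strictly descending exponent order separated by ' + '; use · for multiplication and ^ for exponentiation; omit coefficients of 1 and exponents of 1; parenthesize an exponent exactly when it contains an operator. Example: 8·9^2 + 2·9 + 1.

2·9^9 + 2·9^2 + 9 + 2

G_0=8  [base 2] 2^(2 + 1)  →[2↦3]→  3^(3 + 1) = 81  −1 ⇒ G_1=80
G_1=80  [base 3] 2·3^3 + 2·3^2 + 2·3 + 2  →[3↦4]→  2·4^4 + 2·4^2 + 2·4 + 2 = 554  −1 ⇒ G_2=553
G_2=553  [base 4] 2·4^4 + 2·4^2 + 2·4 + 1  →[4↦5]→  2·5^5 + 2·5^2 + 2·5 + 1 = 6311  −1 ⇒ G_3=6310
G_3=6310  [base 5] 2·5^5 + 2·5^2 + 2·5  →[5↦6]→  2·6^6 + 2·6^2 + 2·6 = 93396  −1 ⇒ G_4=93395
G_4=93395  [base 6] 2·6^6 + 2·6^2 + 6 + 5  →[6↦7]→  2·7^7 + 2·7^2 + 7 + 5 = 1647196  −1 ⇒ G_5=1647195
G_5=1647195  [base 7] 2·7^7 + 2·7^2 + 7 + 4  →[7↦8]→  2·8^8 + 2·8^2 + 8 + 4 = 33554572  −1 ⇒ G_6=33554571
G_6=33554571  [base 8] 2·8^8 + 2·8^2 + 8 + 3  →[8↦9]→  2·9^9 + 2·9^2 + 9 + 3 = 774841152  −1 ⇒ G_7=774841151
G_7=774841151  [base 9] 2·9^9 + 2·9^2 + 9 + 2  →[9↦10]→  2·10^10 + 2·10^2 + 10 + 2 = 20000000212  −1 ⇒ G_8=20000000211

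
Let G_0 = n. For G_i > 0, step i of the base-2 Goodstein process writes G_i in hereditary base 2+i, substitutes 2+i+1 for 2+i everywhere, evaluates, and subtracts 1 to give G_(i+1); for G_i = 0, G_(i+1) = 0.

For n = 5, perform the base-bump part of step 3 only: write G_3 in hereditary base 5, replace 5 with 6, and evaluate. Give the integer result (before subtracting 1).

776

(0) 5|_2 = 2^2 + 1 ↦ 3^3 + 1|_3 = 28 ⇒ 27
(1) 27|_3 = 3^3 ↦ 4^4|_4 = 256 ⇒ 255
(2) 255|_4 = 3·4^3 + 3·4^2 + 3·4 + 3 ↦ 3·5^3 + 3·5^2 + 3·5 + 3|_5 = 468 ⇒ 467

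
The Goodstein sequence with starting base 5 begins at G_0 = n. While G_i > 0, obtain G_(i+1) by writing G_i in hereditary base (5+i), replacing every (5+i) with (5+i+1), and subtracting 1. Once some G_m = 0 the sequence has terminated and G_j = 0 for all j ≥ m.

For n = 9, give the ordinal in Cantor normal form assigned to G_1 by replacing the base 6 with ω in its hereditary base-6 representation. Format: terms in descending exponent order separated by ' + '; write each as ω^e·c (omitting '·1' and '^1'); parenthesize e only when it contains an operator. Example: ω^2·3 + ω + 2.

step 0: 9 = 5 + 4; sub 6 for 5: 6 + 4; = 10; G_1 = 10−1 = 9
step 1: 9 = 6 + 3; sub 7 for 6: 7 + 3; = 10; G_2 = 10−1 = 9

ω + 3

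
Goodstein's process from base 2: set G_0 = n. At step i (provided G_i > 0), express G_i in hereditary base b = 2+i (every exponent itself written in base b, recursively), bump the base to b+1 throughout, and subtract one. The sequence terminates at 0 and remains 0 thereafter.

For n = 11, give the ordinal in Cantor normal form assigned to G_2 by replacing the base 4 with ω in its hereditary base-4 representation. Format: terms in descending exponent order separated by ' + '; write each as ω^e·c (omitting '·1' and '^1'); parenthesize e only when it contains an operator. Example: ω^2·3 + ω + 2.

step 0: 11 = 2^(2 + 1) + 2 + 1; sub 3 for 2: 3^(3 + 1) + 3 + 1; = 85; G_1 = 85−1 = 84
step 1: 84 = 3^(3 + 1) + 3; sub 4 for 3: 4^(4 + 1) + 4; = 1028; G_2 = 1028−1 = 1027

ω^(ω + 1) + 3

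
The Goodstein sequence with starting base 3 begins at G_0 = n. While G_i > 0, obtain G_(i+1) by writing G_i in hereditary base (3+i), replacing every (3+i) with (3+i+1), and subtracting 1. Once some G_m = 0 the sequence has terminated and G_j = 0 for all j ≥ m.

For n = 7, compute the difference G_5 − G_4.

[0] 7 ≡ 2·3 + 1 (base 3). Lift 4: 9. −1: 8.
[1] 8 ≡ 2·4 (base 4). Lift 5: 10. −1: 9.
[2] 9 ≡ 5 + 4 (base 5). Lift 6: 10. −1: 9.
[3] 9 ≡ 6 + 3 (base 6). Lift 7: 10. −1: 9.
[4] 9 ≡ 7 + 2 (base 7). Lift 8: 10. −1: 9.

0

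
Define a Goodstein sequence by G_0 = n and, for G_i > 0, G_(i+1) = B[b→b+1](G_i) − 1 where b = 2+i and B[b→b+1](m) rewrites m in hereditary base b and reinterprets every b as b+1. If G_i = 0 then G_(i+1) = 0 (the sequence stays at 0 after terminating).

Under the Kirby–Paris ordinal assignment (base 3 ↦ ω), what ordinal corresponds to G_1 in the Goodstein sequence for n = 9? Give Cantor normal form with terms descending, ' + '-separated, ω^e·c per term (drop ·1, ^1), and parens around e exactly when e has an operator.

ω^(ω + 1)

step 0: 9 = 2^(2 + 1) + 1; sub 3 for 2: 3^(3 + 1) + 1; = 82; G_1 = 82−1 = 81
step 1: 81 = 3^(3 + 1); sub 4 for 3: 4^(4 + 1); = 1024; G_2 = 1024−1 = 1023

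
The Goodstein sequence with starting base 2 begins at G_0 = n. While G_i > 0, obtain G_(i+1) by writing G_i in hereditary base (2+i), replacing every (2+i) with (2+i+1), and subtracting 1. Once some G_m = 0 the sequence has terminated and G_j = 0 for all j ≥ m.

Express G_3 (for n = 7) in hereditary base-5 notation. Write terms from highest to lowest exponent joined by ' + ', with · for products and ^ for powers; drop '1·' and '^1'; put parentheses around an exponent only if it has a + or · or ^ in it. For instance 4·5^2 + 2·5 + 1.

5^5 + 2

base 2: 7 = 2^2 + 2 + 1; at 3: 3^3 + 3 + 1 = 31; next = 30
base 3: 30 = 3^3 + 3; at 4: 4^4 + 4 = 260; next = 259
base 4: 259 = 4^4 + 3; at 5: 5^5 + 3 = 3128; next = 3127
base 5: 3127 = 5^5 + 2; at 6: 6^6 + 2 = 46658; next = 46657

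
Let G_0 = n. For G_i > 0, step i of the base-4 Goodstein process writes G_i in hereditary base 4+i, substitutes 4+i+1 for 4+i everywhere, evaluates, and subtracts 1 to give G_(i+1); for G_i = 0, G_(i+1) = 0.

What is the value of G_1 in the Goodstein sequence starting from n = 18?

26

18 —HB4→ 4^2 + 2 —bump→ 5^2 + 2 = 27 —(−1)→ 26
26 —HB5→ 5^2 + 1 —bump→ 6^2 + 1 = 37 —(−1)→ 36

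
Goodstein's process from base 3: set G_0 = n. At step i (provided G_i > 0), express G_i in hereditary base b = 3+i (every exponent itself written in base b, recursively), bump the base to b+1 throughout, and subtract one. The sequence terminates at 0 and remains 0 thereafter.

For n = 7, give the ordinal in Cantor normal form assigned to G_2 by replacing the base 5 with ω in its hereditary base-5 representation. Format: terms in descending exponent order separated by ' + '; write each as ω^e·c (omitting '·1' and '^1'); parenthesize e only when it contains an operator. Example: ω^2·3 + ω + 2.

ω + 4

i=0: 7 = 2·3 + 1 (b=3); 3→4: 2·4 + 1 = 9; 9−1 = 8
i=1: 8 = 2·4 (b=4); 4→5: 2·5 = 10; 10−1 = 9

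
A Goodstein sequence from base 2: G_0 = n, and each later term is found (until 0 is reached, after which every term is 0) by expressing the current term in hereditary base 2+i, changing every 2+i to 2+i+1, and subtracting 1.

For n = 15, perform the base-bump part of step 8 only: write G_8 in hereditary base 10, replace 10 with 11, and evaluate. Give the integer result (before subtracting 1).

3138578427935

(0) 15|_2 = 2^(2 + 1) + 2^2 + 2 + 1 ↦ 3^(3 + 1) + 3^3 + 3 + 1|_3 = 112 ⇒ 111
(1) 111|_3 = 3^(3 + 1) + 3^3 + 3 ↦ 4^(4 + 1) + 4^4 + 4|_4 = 1284 ⇒ 1283
(2) 1283|_4 = 4^(4 + 1) + 4^4 + 3 ↦ 5^(5 + 1) + 5^5 + 3|_5 = 18753 ⇒ 18752
(3) 18752|_5 = 5^(5 + 1) + 5^5 + 2 ↦ 6^(6 + 1) + 6^6 + 2|_6 = 326594 ⇒ 326593
(4) 326593|_6 = 6^(6 + 1) + 6^6 + 1 ↦ 7^(7 + 1) + 7^7 + 1|_7 = 6588345 ⇒ 6588344
(5) 6588344|_7 = 7^(7 + 1) + 7^7 ↦ 8^(8 + 1) + 8^8|_8 = 150994944 ⇒ 150994943
(6) 150994943|_8 = 8^(8 + 1) + 7·8^7 + 7·8^6 + 7·8^5 + 7·8^4 + 7·8^3 + 7·8^2 + 7·8 + 7 ↦ 9^(9 + 1) + 7·9^7 + 7·9^6 + 7·9^5 + 7·9^4 + 7·9^3 + 7·9^2 + 7·9 + 7|_9 = 3524450281 ⇒ 3524450280
(7) 3524450280|_9 = 9^(9 + 1) + 7·9^7 + 7·9^6 + 7·9^5 + 7·9^4 + 7·9^3 + 7·9^2 + 7·9 + 6 ↦ 10^(10 + 1) + 7·10^7 + 7·10^6 + 7·10^5 + 7·10^4 + 7·10^3 + 7·10^2 + 7·10 + 6|_10 = 100077777776 ⇒ 100077777775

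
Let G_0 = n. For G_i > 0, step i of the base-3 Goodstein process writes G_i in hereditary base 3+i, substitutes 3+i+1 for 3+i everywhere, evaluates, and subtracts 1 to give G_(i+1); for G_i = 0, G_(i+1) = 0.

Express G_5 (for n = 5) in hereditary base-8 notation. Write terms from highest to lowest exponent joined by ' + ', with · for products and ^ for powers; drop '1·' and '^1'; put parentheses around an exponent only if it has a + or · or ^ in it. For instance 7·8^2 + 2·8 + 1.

i=0: 5 = 3 + 2 (b=3); 3→4: 4 + 2 = 6; 6−1 = 5
i=1: 5 = 4 + 1 (b=4); 4→5: 5 + 1 = 6; 6−1 = 5
i=2: 5 = 5 (b=5); 5→6: 6 = 6; 6−1 = 5
i=3: 5 = 5 (b=6); 6→7: 5 = 5; 5−1 = 4
i=4: 4 = 4 (b=7); 7→8: 4 = 4; 4−1 = 3
i=5: 3 = 3 (b=8); 8→9: 3 = 3; 3−1 = 2

3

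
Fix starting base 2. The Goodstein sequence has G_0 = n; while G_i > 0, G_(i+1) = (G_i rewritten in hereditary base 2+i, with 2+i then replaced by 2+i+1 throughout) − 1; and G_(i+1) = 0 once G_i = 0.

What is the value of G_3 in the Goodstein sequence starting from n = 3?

2

step 0: 3 = 2 + 1; sub 3 for 2: 3 + 1; = 4; G_1 = 4−1 = 3
step 1: 3 = 3; sub 4 for 3: 4; = 4; G_2 = 4−1 = 3
step 2: 3 = 3; sub 5 for 4: 3; = 3; G_3 = 3−1 = 2
step 3: 2 = 2; sub 6 for 5: 2; = 2; G_4 = 2−1 = 1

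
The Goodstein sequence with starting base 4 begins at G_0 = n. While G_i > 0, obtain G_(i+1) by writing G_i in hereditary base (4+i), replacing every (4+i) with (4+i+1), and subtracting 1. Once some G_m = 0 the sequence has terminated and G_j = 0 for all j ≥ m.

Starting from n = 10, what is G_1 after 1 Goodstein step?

10 —HB4→ 2·4 + 2 —bump→ 2·5 + 2 = 12 —(−1)→ 11
11 —HB5→ 2·5 + 1 —bump→ 2·6 + 1 = 13 —(−1)→ 12

11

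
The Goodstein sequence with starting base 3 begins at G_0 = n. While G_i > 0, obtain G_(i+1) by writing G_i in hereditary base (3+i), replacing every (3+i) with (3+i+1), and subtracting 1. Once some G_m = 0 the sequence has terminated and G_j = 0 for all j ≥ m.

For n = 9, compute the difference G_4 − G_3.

2

base 3: 9 = 3^2; at 4: 4^2 = 16; next = 15
base 4: 15 = 3·4 + 3; at 5: 3·5 + 3 = 18; next = 17
base 5: 17 = 3·5 + 2; at 6: 3·6 + 2 = 20; next = 19
base 6: 19 = 3·6 + 1; at 7: 3·7 + 1 = 22; next = 21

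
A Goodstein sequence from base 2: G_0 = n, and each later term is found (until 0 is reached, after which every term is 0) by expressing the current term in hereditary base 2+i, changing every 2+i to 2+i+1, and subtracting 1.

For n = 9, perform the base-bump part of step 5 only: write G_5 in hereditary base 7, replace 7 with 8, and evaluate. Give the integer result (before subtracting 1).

50333400

G_0=9  [base 2] 2^(2 + 1) + 1  →[2↦3]→  3^(3 + 1) + 1 = 82  −1 ⇒ G_1=81
G_1=81  [base 3] 3^(3 + 1)  →[3↦4]→  4^(4 + 1) = 1024  −1 ⇒ G_2=1023
G_2=1023  [base 4] 3·4^4 + 3·4^3 + 3·4^2 + 3·4 + 3  →[4↦5]→  3·5^5 + 3·5^3 + 3·5^2 + 3·5 + 3 = 9843  −1 ⇒ G_3=9842
G_3=9842  [base 5] 3·5^5 + 3·5^3 + 3·5^2 + 3·5 + 2  →[5↦6]→  3·6^6 + 3·6^3 + 3·6^2 + 3·6 + 2 = 140744  −1 ⇒ G_4=140743
G_4=140743  [base 6] 3·6^6 + 3·6^3 + 3·6^2 + 3·6 + 1  →[6↦7]→  3·7^7 + 3·7^3 + 3·7^2 + 3·7 + 1 = 2471827  −1 ⇒ G_5=2471826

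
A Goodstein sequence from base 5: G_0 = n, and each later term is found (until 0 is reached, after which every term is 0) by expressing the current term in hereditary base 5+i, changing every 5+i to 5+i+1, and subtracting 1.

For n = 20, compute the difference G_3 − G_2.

2

G_0 = 20. HB_5(20) = 4·5. Bump = 24. G_1 = 23.
G_1 = 23. HB_6(23) = 3·6 + 5. Bump = 26. G_2 = 25.
G_2 = 25. HB_7(25) = 3·7 + 4. Bump = 28. G_3 = 27.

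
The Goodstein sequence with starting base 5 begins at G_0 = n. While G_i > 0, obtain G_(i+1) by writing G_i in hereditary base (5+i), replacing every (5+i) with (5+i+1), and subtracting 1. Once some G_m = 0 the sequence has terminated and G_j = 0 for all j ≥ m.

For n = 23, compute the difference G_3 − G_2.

G_0=23  [base 5] 4·5 + 3  →[5↦6]→  4·6 + 3 = 27  −1 ⇒ G_1=26
G_1=26  [base 6] 4·6 + 2  →[6↦7]→  4·7 + 2 = 30  −1 ⇒ G_2=29
G_2=29  [base 7] 4·7 + 1  →[7↦8]→  4·8 + 1 = 33  −1 ⇒ G_3=32

3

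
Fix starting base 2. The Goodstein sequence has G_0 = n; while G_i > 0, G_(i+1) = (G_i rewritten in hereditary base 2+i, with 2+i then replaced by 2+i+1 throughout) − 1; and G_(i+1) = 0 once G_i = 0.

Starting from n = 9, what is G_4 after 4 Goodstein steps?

[0] 9 ≡ 2^(2 + 1) + 1 (base 2). Lift 3: 82. −1: 81.
[1] 81 ≡ 3^(3 + 1) (base 3). Lift 4: 1024. −1: 1023.
[2] 1023 ≡ 3·4^4 + 3·4^3 + 3·4^2 + 3·4 + 3 (base 4). Lift 5: 9843. −1: 9842.
[3] 9842 ≡ 3·5^5 + 3·5^3 + 3·5^2 + 3·5 + 2 (base 5). Lift 6: 140744. −1: 140743.

140743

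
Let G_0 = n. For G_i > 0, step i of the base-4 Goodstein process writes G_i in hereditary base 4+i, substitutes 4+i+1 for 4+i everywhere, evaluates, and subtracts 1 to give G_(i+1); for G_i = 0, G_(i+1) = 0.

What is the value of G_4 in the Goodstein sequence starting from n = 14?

base 4: 14 = 3·4 + 2; at 5: 3·5 + 2 = 17; next = 16
base 5: 16 = 3·5 + 1; at 6: 3·6 + 1 = 19; next = 18
base 6: 18 = 3·6; at 7: 3·7 = 21; next = 20
base 7: 20 = 2·7 + 6; at 8: 2·8 + 6 = 22; next = 21
base 8: 21 = 2·8 + 5; at 9: 2·9 + 5 = 23; next = 22

21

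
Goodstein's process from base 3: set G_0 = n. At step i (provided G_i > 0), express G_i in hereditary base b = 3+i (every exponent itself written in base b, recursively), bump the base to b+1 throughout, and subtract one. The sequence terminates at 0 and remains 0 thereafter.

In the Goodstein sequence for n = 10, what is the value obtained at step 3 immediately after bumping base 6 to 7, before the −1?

31

(0) 10|_3 = 3^2 + 1 ↦ 4^2 + 1|_4 = 17 ⇒ 16
(1) 16|_4 = 4^2 ↦ 5^2|_5 = 25 ⇒ 24
(2) 24|_5 = 4·5 + 4 ↦ 4·6 + 4|_6 = 28 ⇒ 27
(3) 27|_6 = 4·6 + 3 ↦ 4·7 + 3|_7 = 31 ⇒ 30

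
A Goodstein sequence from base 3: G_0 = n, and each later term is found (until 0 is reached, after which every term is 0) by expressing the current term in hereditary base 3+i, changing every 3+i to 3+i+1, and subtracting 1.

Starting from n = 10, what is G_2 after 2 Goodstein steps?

24

base 3: 10 = 3^2 + 1; at 4: 4^2 + 1 = 17; next = 16
base 4: 16 = 4^2; at 5: 5^2 = 25; next = 24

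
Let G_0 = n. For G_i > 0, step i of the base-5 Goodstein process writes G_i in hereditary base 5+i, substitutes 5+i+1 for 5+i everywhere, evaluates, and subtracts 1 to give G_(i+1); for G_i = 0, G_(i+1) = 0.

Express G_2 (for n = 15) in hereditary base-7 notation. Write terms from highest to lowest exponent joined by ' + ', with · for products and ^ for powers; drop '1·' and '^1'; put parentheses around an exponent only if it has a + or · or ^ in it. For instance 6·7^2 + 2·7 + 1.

2·7 + 4

base 5: 15 = 3·5; at 6: 3·6 = 18; next = 17
base 6: 17 = 2·6 + 5; at 7: 2·7 + 5 = 19; next = 18
base 7: 18 = 2·7 + 4; at 8: 2·8 + 4 = 20; next = 19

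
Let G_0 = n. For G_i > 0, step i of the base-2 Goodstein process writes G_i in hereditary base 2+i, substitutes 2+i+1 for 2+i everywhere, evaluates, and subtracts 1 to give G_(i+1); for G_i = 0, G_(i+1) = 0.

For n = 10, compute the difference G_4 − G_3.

step 0: 10 = 2^(2 + 1) + 2; sub 3 for 2: 3^(3 + 1) + 3; = 84; G_1 = 84−1 = 83
step 1: 83 = 3^(3 + 1) + 2; sub 4 for 3: 4^(4 + 1) + 2; = 1026; G_2 = 1026−1 = 1025
step 2: 1025 = 4^(4 + 1) + 1; sub 5 for 4: 5^(5 + 1) + 1; = 15626; G_3 = 15626−1 = 15625
step 3: 15625 = 5^(5 + 1); sub 6 for 5: 6^(6 + 1); = 279936; G_4 = 279936−1 = 279935

264310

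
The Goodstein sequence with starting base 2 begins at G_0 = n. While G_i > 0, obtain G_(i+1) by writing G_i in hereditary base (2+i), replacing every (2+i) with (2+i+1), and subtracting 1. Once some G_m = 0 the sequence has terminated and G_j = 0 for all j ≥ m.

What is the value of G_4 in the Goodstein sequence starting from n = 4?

G_0 = 4. HB_2(4) = 2^2. Bump = 27. G_1 = 26.
G_1 = 26. HB_3(26) = 2·3^2 + 2·3 + 2. Bump = 42. G_2 = 41.
G_2 = 41. HB_4(41) = 2·4^2 + 2·4 + 1. Bump = 61. G_3 = 60.
G_3 = 60. HB_5(60) = 2·5^2 + 2·5. Bump = 84. G_4 = 83.
G_4 = 83. HB_6(83) = 2·6^2 + 6 + 5. Bump = 110. G_5 = 109.

83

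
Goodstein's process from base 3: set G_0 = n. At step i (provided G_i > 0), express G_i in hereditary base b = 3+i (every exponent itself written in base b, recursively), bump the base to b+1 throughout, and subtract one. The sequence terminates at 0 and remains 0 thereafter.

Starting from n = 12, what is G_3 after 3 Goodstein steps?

[0] 12 ≡ 3^2 + 3 (base 3). Lift 4: 20. −1: 19.
[1] 19 ≡ 4^2 + 3 (base 4). Lift 5: 28. −1: 27.
[2] 27 ≡ 5^2 + 2 (base 5). Lift 6: 38. −1: 37.

37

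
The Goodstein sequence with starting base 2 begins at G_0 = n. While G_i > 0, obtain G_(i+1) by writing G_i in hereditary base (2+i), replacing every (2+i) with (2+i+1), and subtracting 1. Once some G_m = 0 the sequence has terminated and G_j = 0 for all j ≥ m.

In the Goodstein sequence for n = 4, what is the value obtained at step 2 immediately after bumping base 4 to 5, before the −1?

61

step 0: 4 = 2^2; sub 3 for 2: 3^3; = 27; G_1 = 27−1 = 26
step 1: 26 = 2·3^2 + 2·3 + 2; sub 4 for 3: 2·4^2 + 2·4 + 2; = 42; G_2 = 42−1 = 41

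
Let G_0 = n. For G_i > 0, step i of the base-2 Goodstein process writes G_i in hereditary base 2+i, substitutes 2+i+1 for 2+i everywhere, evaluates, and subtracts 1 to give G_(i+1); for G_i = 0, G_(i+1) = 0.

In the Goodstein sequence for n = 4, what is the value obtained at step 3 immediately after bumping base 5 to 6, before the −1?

G_0=4  [base 2] 2^2  →[2↦3]→  3^3 = 27  −1 ⇒ G_1=26
G_1=26  [base 3] 2·3^2 + 2·3 + 2  →[3↦4]→  2·4^2 + 2·4 + 2 = 42  −1 ⇒ G_2=41
G_2=41  [base 4] 2·4^2 + 2·4 + 1  →[4↦5]→  2·5^2 + 2·5 + 1 = 61  −1 ⇒ G_3=60
G_3=60  [base 5] 2·5^2 + 2·5  →[5↦6]→  2·6^2 + 2·6 = 84  −1 ⇒ G_4=83

84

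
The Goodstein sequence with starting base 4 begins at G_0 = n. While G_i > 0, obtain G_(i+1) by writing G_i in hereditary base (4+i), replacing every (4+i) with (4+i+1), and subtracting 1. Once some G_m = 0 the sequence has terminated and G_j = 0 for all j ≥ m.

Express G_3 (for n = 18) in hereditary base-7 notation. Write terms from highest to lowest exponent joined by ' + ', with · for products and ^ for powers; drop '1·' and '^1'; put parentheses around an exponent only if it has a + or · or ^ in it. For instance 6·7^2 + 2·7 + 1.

i=0: 18 = 4^2 + 2 (b=4); 4→5: 5^2 + 2 = 27; 27−1 = 26
i=1: 26 = 5^2 + 1 (b=5); 5→6: 6^2 + 1 = 37; 37−1 = 36
i=2: 36 = 6^2 (b=6); 6→7: 7^2 = 49; 49−1 = 48
i=3: 48 = 6·7 + 6 (b=7); 7→8: 6·8 + 6 = 54; 54−1 = 53

6·7 + 6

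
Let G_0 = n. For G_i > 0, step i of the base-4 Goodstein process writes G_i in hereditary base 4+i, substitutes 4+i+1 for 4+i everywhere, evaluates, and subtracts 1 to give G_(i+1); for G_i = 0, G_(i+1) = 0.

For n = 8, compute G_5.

(0) 8|_4 = 2·4 ↦ 2·5|_5 = 10 ⇒ 9
(1) 9|_5 = 5 + 4 ↦ 6 + 4|_6 = 10 ⇒ 9
(2) 9|_6 = 6 + 3 ↦ 7 + 3|_7 = 10 ⇒ 9
(3) 9|_7 = 7 + 2 ↦ 8 + 2|_8 = 10 ⇒ 9
(4) 9|_8 = 8 + 1 ↦ 9 + 1|_9 = 10 ⇒ 9
(5) 9|_9 = 9 ↦ 10|_10 = 10 ⇒ 9

9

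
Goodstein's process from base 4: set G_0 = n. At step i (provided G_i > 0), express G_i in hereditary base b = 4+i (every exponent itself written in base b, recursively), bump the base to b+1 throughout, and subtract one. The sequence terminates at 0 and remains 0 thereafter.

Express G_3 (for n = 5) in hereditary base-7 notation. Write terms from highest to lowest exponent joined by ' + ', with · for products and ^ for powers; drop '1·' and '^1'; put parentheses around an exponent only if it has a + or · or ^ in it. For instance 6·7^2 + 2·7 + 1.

4

i=0: 5 = 4 + 1 (b=4); 4→5: 5 + 1 = 6; 6−1 = 5
i=1: 5 = 5 (b=5); 5→6: 6 = 6; 6−1 = 5
i=2: 5 = 5 (b=6); 6→7: 5 = 5; 5−1 = 4
i=3: 4 = 4 (b=7); 7→8: 4 = 4; 4−1 = 3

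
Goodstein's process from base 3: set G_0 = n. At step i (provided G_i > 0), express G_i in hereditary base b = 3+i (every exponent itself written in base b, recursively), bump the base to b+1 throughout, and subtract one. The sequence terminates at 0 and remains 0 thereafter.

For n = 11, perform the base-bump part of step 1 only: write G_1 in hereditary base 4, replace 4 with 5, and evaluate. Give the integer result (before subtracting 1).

26

base 3: 11 = 3^2 + 2; at 4: 4^2 + 2 = 18; next = 17
base 4: 17 = 4^2 + 1; at 5: 5^2 + 1 = 26; next = 25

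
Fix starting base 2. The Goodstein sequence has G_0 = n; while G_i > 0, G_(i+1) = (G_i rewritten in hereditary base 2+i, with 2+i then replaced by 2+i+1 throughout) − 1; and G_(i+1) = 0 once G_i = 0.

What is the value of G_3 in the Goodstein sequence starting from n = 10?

15625

G_0=10  [base 2] 2^(2 + 1) + 2  →[2↦3]→  3^(3 + 1) + 3 = 84  −1 ⇒ G_1=83
G_1=83  [base 3] 3^(3 + 1) + 2  →[3↦4]→  4^(4 + 1) + 2 = 1026  −1 ⇒ G_2=1025
G_2=1025  [base 4] 4^(4 + 1) + 1  →[4↦5]→  5^(5 + 1) + 1 = 15626  −1 ⇒ G_3=15625
G_3=15625  [base 5] 5^(5 + 1)  →[5↦6]→  6^(6 + 1) = 279936  −1 ⇒ G_4=279935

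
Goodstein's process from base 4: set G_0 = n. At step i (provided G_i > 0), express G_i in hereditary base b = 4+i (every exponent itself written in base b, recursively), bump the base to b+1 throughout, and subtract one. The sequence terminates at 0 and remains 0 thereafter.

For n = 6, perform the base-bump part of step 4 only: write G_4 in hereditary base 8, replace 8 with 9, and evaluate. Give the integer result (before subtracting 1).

5

i=0: 6 = 4 + 2 (b=4); 4→5: 5 + 2 = 7; 7−1 = 6
i=1: 6 = 5 + 1 (b=5); 5→6: 6 + 1 = 7; 7−1 = 6
i=2: 6 = 6 (b=6); 6→7: 7 = 7; 7−1 = 6
i=3: 6 = 6 (b=7); 7→8: 6 = 6; 6−1 = 5
i=4: 5 = 5 (b=8); 8→9: 5 = 5; 5−1 = 4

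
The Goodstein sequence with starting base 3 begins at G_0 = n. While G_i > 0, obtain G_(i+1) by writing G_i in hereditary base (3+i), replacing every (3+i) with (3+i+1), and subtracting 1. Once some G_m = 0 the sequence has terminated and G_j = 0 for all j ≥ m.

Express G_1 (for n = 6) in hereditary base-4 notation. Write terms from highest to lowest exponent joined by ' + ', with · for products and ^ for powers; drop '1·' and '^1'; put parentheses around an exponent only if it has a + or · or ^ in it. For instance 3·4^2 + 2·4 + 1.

base 3: 6 = 2·3; at 4: 2·4 = 8; next = 7
base 4: 7 = 4 + 3; at 5: 5 + 3 = 8; next = 7

4 + 3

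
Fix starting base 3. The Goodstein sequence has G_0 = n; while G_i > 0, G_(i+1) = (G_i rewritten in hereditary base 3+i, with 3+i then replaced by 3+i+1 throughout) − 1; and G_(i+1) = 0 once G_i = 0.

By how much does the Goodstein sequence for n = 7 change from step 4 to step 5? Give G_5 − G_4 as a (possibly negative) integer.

G_0 = 7. HB_3(7) = 2·3 + 1. Bump = 9. G_1 = 8.
G_1 = 8. HB_4(8) = 2·4. Bump = 10. G_2 = 9.
G_2 = 9. HB_5(9) = 5 + 4. Bump = 10. G_3 = 9.
G_3 = 9. HB_6(9) = 6 + 3. Bump = 10. G_4 = 9.
G_4 = 9. HB_7(9) = 7 + 2. Bump = 10. G_5 = 9.

0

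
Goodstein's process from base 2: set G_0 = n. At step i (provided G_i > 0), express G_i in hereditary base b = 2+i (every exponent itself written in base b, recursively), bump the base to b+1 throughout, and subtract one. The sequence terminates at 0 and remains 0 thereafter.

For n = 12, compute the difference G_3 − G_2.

step 0: 12 = 2^(2 + 1) + 2^2; sub 3 for 2: 3^(3 + 1) + 3^3; = 108; G_1 = 108−1 = 107
step 1: 107 = 3^(3 + 1) + 2·3^2 + 2·3 + 2; sub 4 for 3: 4^(4 + 1) + 2·4^2 + 2·4 + 2; = 1066; G_2 = 1066−1 = 1065
step 2: 1065 = 4^(4 + 1) + 2·4^2 + 2·4 + 1; sub 5 for 4: 5^(5 + 1) + 2·5^2 + 2·5 + 1; = 15686; G_3 = 15686−1 = 15685

14620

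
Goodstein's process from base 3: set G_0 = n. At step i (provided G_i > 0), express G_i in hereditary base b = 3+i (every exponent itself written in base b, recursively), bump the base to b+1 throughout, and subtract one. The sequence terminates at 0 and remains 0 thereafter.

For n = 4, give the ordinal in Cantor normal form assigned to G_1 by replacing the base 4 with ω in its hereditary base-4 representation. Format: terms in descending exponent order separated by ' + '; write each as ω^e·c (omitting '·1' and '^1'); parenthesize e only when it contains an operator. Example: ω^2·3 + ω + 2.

i=0: 4 = 3 + 1 (b=3); 3→4: 4 + 1 = 5; 5−1 = 4
i=1: 4 = 4 (b=4); 4→5: 5 = 5; 5−1 = 4

ω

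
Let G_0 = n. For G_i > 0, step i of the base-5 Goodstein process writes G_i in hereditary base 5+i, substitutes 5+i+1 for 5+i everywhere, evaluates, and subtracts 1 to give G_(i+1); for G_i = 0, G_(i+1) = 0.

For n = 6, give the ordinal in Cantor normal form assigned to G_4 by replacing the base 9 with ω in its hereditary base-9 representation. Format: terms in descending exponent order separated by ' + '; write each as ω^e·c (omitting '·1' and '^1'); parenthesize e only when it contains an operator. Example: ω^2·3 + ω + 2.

G_0=6  [base 5] 5 + 1  →[5↦6]→  6 + 1 = 7  −1 ⇒ G_1=6
G_1=6  [base 6] 6  →[6↦7]→  7 = 7  −1 ⇒ G_2=6
G_2=6  [base 7] 6  →[7↦8]→  6 = 6  −1 ⇒ G_3=5
G_3=5  [base 8] 5  →[8↦9]→  5 = 5  −1 ⇒ G_4=4

4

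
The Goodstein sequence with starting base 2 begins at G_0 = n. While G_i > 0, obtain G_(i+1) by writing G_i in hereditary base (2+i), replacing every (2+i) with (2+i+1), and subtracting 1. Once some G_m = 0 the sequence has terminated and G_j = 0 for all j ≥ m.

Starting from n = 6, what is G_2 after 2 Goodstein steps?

257

[0] 6 ≡ 2^2 + 2 (base 2). Lift 3: 30. −1: 29.
[1] 29 ≡ 3^3 + 2 (base 3). Lift 4: 258. −1: 257.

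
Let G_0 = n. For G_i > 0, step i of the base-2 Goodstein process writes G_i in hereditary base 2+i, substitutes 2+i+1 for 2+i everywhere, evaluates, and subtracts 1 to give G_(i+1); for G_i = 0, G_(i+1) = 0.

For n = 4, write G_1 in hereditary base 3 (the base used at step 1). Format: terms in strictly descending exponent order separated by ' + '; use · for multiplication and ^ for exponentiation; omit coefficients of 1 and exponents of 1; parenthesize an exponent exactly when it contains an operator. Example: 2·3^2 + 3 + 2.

step 0: 4 = 2^2; sub 3 for 2: 3^3; = 27; G_1 = 27−1 = 26
step 1: 26 = 2·3^2 + 2·3 + 2; sub 4 for 3: 2·4^2 + 2·4 + 2; = 42; G_2 = 42−1 = 41

2·3^2 + 2·3 + 2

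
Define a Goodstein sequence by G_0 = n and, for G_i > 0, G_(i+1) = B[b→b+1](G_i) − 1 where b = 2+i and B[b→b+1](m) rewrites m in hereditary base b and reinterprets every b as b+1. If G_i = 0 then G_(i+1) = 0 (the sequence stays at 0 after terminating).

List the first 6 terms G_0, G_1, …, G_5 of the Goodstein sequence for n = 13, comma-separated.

[0] 13 ≡ 2^(2 + 1) + 2^2 + 1 (base 2). Lift 3: 109. −1: 108.
[1] 108 ≡ 3^(3 + 1) + 3^3 (base 3). Lift 4: 1280. −1: 1279.
[2] 1279 ≡ 4^(4 + 1) + 3·4^3 + 3·4^2 + 3·4 + 3 (base 4). Lift 5: 16093. −1: 16092.
[3] 16092 ≡ 5^(5 + 1) + 3·5^3 + 3·5^2 + 3·5 + 2 (base 5). Lift 6: 280712. −1: 280711.
[4] 280711 ≡ 6^(6 + 1) + 3·6^3 + 3·6^2 + 3·6 + 1 (base 6). Lift 7: 5765999. −1: 5765998.

13, 108, 1279, 16092, 280711, 5765998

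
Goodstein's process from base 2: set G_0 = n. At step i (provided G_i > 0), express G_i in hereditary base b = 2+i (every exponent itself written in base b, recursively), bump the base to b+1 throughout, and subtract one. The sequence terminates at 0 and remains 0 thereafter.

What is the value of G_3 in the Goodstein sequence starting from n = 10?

[0] 10 ≡ 2^(2 + 1) + 2 (base 2). Lift 3: 84. −1: 83.
[1] 83 ≡ 3^(3 + 1) + 2 (base 3). Lift 4: 1026. −1: 1025.
[2] 1025 ≡ 4^(4 + 1) + 1 (base 4). Lift 5: 15626. −1: 15625.

15625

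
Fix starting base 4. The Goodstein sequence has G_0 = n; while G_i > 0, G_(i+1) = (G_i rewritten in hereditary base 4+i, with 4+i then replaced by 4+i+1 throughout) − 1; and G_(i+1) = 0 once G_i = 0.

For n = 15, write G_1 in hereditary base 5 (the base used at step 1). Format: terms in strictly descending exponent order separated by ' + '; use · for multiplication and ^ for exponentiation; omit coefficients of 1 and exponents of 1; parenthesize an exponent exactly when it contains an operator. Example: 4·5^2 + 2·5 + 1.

3·5 + 2

step 0: 15 = 3·4 + 3; sub 5 for 4: 3·5 + 3; = 18; G_1 = 18−1 = 17
step 1: 17 = 3·5 + 2; sub 6 for 5: 3·6 + 2; = 20; G_2 = 20−1 = 19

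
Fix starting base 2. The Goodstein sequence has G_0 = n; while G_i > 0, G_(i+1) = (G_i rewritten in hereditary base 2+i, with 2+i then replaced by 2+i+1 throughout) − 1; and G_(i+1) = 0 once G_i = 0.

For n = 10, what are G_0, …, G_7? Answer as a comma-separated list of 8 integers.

10, 83, 1025, 15625, 279935, 4215754, 84073323, 1937434592

step 0: 10 = 2^(2 + 1) + 2; sub 3 for 2: 3^(3 + 1) + 3; = 84; G_1 = 84−1 = 83
step 1: 83 = 3^(3 + 1) + 2; sub 4 for 3: 4^(4 + 1) + 2; = 1026; G_2 = 1026−1 = 1025
step 2: 1025 = 4^(4 + 1) + 1; sub 5 for 4: 5^(5 + 1) + 1; = 15626; G_3 = 15626−1 = 15625
step 3: 15625 = 5^(5 + 1); sub 6 for 5: 6^(6 + 1); = 279936; G_4 = 279936−1 = 279935
step 4: 279935 = 5·6^6 + 5·6^5 + 5·6^4 + 5·6^3 + 5·6^2 + 5·6 + 5; sub 7 for 6: 5·7^7 + 5·7^5 + 5·7^4 + 5·7^3 + 5·7^2 + 5·7 + 5; = 4215755; G_5 = 4215755−1 = 4215754
step 5: 4215754 = 5·7^7 + 5·7^5 + 5·7^4 + 5·7^3 + 5·7^2 + 5·7 + 4; sub 8 for 7: 5·8^8 + 5·8^5 + 5·8^4 + 5·8^3 + 5·8^2 + 5·8 + 4; = 84073324; G_6 = 84073324−1 = 84073323
step 6: 84073323 = 5·8^8 + 5·8^5 + 5·8^4 + 5·8^3 + 5·8^2 + 5·8 + 3; sub 9 for 8: 5·9^9 + 5·9^5 + 5·9^4 + 5·9^3 + 5·9^2 + 5·9 + 3; = 1937434593; G_7 = 1937434593−1 = 1937434592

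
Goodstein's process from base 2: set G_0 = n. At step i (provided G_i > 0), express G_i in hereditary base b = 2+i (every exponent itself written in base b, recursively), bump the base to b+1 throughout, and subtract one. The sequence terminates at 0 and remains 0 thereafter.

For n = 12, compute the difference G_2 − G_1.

958

step 0: 12 = 2^(2 + 1) + 2^2; sub 3 for 2: 3^(3 + 1) + 3^3; = 108; G_1 = 108−1 = 107
step 1: 107 = 3^(3 + 1) + 2·3^2 + 2·3 + 2; sub 4 for 3: 4^(4 + 1) + 2·4^2 + 2·4 + 2; = 1066; G_2 = 1066−1 = 1065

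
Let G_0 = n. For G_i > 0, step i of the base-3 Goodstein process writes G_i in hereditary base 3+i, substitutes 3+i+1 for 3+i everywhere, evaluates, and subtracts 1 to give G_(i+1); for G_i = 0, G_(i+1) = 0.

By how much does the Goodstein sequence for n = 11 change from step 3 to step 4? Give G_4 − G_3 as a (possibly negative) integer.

i=0: 11 = 3^2 + 2 (b=3); 3→4: 4^2 + 2 = 18; 18−1 = 17
i=1: 17 = 4^2 + 1 (b=4); 4→5: 5^2 + 1 = 26; 26−1 = 25
i=2: 25 = 5^2 (b=5); 5→6: 6^2 = 36; 36−1 = 35
i=3: 35 = 5·6 + 5 (b=6); 6→7: 5·7 + 5 = 40; 40−1 = 39

4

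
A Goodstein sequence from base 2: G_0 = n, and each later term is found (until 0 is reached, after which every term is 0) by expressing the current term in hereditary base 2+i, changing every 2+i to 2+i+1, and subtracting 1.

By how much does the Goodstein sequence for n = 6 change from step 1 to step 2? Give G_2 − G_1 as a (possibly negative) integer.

228

(0) 6|_2 = 2^2 + 2 ↦ 3^3 + 3|_3 = 30 ⇒ 29
(1) 29|_3 = 3^3 + 2 ↦ 4^4 + 2|_4 = 258 ⇒ 257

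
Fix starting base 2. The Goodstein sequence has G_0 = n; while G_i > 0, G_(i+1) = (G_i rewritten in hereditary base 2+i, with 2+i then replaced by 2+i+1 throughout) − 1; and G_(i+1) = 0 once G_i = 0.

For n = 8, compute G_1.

G_0 = 8. HB_2(8) = 2^(2 + 1). Bump = 81. G_1 = 80.
G_1 = 80. HB_3(80) = 2·3^3 + 2·3^2 + 2·3 + 2. Bump = 554. G_2 = 553.

80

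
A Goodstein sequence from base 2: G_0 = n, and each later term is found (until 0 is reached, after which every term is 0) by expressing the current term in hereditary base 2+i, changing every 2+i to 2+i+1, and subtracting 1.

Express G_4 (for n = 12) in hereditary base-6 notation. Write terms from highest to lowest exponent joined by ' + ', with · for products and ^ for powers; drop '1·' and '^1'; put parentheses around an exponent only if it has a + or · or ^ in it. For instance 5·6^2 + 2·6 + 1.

6^(6 + 1) + 2·6^2 + 6 + 5

G_0 = 12. HB_2(12) = 2^(2 + 1) + 2^2. Bump = 108. G_1 = 107.
G_1 = 107. HB_3(107) = 3^(3 + 1) + 2·3^2 + 2·3 + 2. Bump = 1066. G_2 = 1065.
G_2 = 1065. HB_4(1065) = 4^(4 + 1) + 2·4^2 + 2·4 + 1. Bump = 15686. G_3 = 15685.
G_3 = 15685. HB_5(15685) = 5^(5 + 1) + 2·5^2 + 2·5. Bump = 280020. G_4 = 280019.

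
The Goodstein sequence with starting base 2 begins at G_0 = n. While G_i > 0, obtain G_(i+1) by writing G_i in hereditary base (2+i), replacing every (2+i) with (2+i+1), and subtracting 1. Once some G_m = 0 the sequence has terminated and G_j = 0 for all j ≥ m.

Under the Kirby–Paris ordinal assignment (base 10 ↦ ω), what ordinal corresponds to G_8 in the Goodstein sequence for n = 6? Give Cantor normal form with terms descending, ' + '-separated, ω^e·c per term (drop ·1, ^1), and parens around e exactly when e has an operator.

step 0: 6 = 2^2 + 2; sub 3 for 2: 3^3 + 3; = 30; G_1 = 30−1 = 29
step 1: 29 = 3^3 + 2; sub 4 for 3: 4^4 + 2; = 258; G_2 = 258−1 = 257
step 2: 257 = 4^4 + 1; sub 5 for 4: 5^5 + 1; = 3126; G_3 = 3126−1 = 3125
step 3: 3125 = 5^5; sub 6 for 5: 6^6; = 46656; G_4 = 46656−1 = 46655
step 4: 46655 = 5·6^5 + 5·6^4 + 5·6^3 + 5·6^2 + 5·6 + 5; sub 7 for 6: 5·7^5 + 5·7^4 + 5·7^3 + 5·7^2 + 5·7 + 5; = 98040; G_5 = 98040−1 = 98039
step 5: 98039 = 5·7^5 + 5·7^4 + 5·7^3 + 5·7^2 + 5·7 + 4; sub 8 for 7: 5·8^5 + 5·8^4 + 5·8^3 + 5·8^2 + 5·8 + 4; = 187244; G_6 = 187244−1 = 187243
step 6: 187243 = 5·8^5 + 5·8^4 + 5·8^3 + 5·8^2 + 5·8 + 3; sub 9 for 8: 5·9^5 + 5·9^4 + 5·9^3 + 5·9^2 + 5·9 + 3; = 332148; G_7 = 332148−1 = 332147
step 7: 332147 = 5·9^5 + 5·9^4 + 5·9^3 + 5·9^2 + 5·9 + 2; sub 10 for 9: 5·10^5 + 5·10^4 + 5·10^3 + 5·10^2 + 5·10 + 2; = 555552; G_8 = 555552−1 = 555551
step 8: 555551 = 5·10^5 + 5·10^4 + 5·10^3 + 5·10^2 + 5·10 + 1; sub 11 for 10: 5·11^5 + 5·11^4 + 5·11^3 + 5·11^2 + 5·11 + 1; = 885776; G_9 = 885776−1 = 885775

ω^5·5 + ω^4·5 + ω^3·5 + ω^2·5 + ω·5 + 1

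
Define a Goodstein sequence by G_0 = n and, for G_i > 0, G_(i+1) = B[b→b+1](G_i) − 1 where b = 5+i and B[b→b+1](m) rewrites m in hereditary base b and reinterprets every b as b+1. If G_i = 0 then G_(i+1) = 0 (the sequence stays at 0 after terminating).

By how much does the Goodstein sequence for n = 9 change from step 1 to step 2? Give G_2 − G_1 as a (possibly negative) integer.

0

G_0 = 9. HB_5(9) = 5 + 4. Bump = 10. G_1 = 9.
G_1 = 9. HB_6(9) = 6 + 3. Bump = 10. G_2 = 9.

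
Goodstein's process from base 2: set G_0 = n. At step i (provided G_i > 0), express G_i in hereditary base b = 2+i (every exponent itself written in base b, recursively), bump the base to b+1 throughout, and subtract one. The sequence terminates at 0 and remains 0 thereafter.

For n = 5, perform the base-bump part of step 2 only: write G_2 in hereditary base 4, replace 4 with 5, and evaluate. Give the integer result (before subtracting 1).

468

step 0: 5 = 2^2 + 1; sub 3 for 2: 3^3 + 1; = 28; G_1 = 28−1 = 27
step 1: 27 = 3^3; sub 4 for 3: 4^4; = 256; G_2 = 256−1 = 255
step 2: 255 = 3·4^3 + 3·4^2 + 3·4 + 3; sub 5 for 4: 3·5^3 + 3·5^2 + 3·5 + 3; = 468; G_3 = 468−1 = 467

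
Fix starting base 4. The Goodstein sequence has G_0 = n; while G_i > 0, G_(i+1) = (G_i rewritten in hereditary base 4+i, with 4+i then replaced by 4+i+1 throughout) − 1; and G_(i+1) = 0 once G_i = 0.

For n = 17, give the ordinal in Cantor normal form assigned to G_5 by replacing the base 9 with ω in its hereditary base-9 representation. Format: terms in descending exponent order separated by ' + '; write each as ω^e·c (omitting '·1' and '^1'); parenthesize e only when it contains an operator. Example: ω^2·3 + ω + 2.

ω·5 + 2

(0) 17|_4 = 4^2 + 1 ↦ 5^2 + 1|_5 = 26 ⇒ 25
(1) 25|_5 = 5^2 ↦ 6^2|_6 = 36 ⇒ 35
(2) 35|_6 = 5·6 + 5 ↦ 5·7 + 5|_7 = 40 ⇒ 39
(3) 39|_7 = 5·7 + 4 ↦ 5·8 + 4|_8 = 44 ⇒ 43
(4) 43|_8 = 5·8 + 3 ↦ 5·9 + 3|_9 = 48 ⇒ 47
(5) 47|_9 = 5·9 + 2 ↦ 5·10 + 2|_10 = 52 ⇒ 51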